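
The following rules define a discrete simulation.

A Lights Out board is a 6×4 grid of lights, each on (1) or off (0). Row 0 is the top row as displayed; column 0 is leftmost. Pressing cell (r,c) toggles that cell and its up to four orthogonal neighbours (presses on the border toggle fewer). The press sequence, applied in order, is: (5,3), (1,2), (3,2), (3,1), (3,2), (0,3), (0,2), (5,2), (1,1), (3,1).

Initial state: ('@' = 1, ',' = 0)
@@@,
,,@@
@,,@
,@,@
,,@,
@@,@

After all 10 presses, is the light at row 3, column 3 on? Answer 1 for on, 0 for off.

gen 0: @@@,
,,@@
@,,@
,@,@
,,@,
@@,@
gen 1: @@@,
,,@@
@,,@
,@,@
,,@@
@@@,
gen 2: @@,,
,@,,
@,@@
,@,@
,,@@
@@@,
gen 3: @@,,
,@,,
@,,@
,,@,
,,,@
@@@,
gen 4: @@,,
,@,,
@@,@
@@,,
,@,@
@@@,
gen 5: @@,,
,@,,
@@@@
@,@@
,@@@
@@@,
gen 6: @@@@
,@,@
@@@@
@,@@
,@@@
@@@,
gen 7: @,,,
,@@@
@@@@
@,@@
,@@@
@@@,
gen 8: @,,,
,@@@
@@@@
@,@@
,@,@
@,,@
gen 9: @@,,
@,,@
@,@@
@,@@
,@,@
@,,@
gen 10: @@,,
@,,@
@@@@
,@,@
,,,@
@,,@

1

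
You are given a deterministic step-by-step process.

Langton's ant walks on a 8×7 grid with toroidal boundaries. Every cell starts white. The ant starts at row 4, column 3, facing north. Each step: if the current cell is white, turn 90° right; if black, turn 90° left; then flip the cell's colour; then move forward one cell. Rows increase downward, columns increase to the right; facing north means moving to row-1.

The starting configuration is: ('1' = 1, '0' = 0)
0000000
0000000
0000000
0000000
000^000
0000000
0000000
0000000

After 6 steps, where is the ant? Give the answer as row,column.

[0] 0000000
0000000
0000000
0000000
000^000
0000000
0000000
0000000
[1] 0000000
0000000
0000000
0000000
0001>00
0000000
0000000
0000000
[2] 0000000
0000000
0000000
0000000
0001100
0000v00
0000000
0000000
[3] 0000000
0000000
0000000
0000000
0001100
000<100
0000000
0000000
[4] 0000000
0000000
0000000
0000000
000^100
0001100
0000000
0000000
[5] 0000000
0000000
0000000
0000000
00<0100
0001100
0000000
0000000
[6] 0000000
0000000
0000000
00^0000
0010100
0001100
0000000
0000000

3,2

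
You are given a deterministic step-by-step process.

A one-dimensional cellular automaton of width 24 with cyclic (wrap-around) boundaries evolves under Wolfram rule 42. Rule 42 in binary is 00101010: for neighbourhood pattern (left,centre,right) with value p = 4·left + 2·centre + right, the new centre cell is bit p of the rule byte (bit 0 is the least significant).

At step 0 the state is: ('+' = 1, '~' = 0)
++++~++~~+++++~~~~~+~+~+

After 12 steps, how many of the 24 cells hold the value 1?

0) ++++~++~~+++++~~~~~+~+~+
1) ~~~~++~~++~~~~~~~~+~+~++
2) ~~~++~~++~~~~~~~~+~+~++~
3) ~~++~~++~~~~~~~~+~+~++~~
4) ~++~~++~~~~~~~~+~+~++~~~
5) ++~~++~~~~~~~~+~+~++~~~~
6) +~~++~~~~~~~~+~+~++~~~~+
7) ~~++~~~~~~~~+~+~++~~~~++
8) ~++~~~~~~~~+~+~++~~~~++~
9) ++~~~~~~~~+~+~++~~~~++~~
10) +~~~~~~~~+~+~++~~~~++~~+
11) ~~~~~~~~+~+~++~~~~++~~++
12) ~~~~~~~+~+~++~~~~++~~++~

8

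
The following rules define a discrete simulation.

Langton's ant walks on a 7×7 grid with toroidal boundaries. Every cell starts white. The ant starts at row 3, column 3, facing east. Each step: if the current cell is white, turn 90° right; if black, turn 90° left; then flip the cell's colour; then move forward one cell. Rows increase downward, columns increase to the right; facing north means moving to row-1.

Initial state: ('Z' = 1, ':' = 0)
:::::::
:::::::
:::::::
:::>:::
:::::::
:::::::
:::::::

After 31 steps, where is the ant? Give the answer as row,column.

1,2

[0] :::::::
:::::::
:::::::
:::>:::
:::::::
:::::::
:::::::
[1] :::::::
:::::::
:::::::
:::Z:::
:::v:::
:::::::
:::::::
[2] :::::::
:::::::
:::::::
:::Z:::
::<Z:::
:::::::
:::::::
[3] :::::::
:::::::
:::::::
::^Z:::
::ZZ:::
:::::::
:::::::
[4] :::::::
:::::::
:::::::
::Z>:::
::ZZ:::
:::::::
:::::::
[5] :::::::
:::::::
:::^:::
::Z::::
::ZZ:::
:::::::
:::::::
[6] :::::::
:::::::
:::Z>::
::Z::::
::ZZ:::
:::::::
:::::::
[7] :::::::
:::::::
:::ZZ::
::Z:v::
::ZZ:::
:::::::
:::::::
[8] :::::::
:::::::
:::ZZ::
::Z<Z::
::ZZ:::
:::::::
:::::::
[9] :::::::
:::::::
:::^Z::
::ZZZ::
::ZZ:::
:::::::
:::::::
[10] :::::::
:::::::
::<:Z::
::ZZZ::
::ZZ:::
:::::::
:::::::
[11] :::::::
::^::::
::Z:Z::
::ZZZ::
::ZZ:::
:::::::
:::::::
[12] :::::::
::Z>:::
::Z:Z::
::ZZZ::
::ZZ:::
:::::::
:::::::
[13] :::::::
::ZZ:::
::ZvZ::
::ZZZ::
::ZZ:::
:::::::
:::::::
[14] :::::::
::ZZ:::
::<ZZ::
::ZZZ::
::ZZ:::
:::::::
:::::::
[15] :::::::
::ZZ:::
:::ZZ::
::vZZ::
::ZZ:::
:::::::
:::::::
[16] :::::::
::ZZ:::
:::ZZ::
:::>Z::
::ZZ:::
:::::::
:::::::
[17] :::::::
::ZZ:::
:::^Z::
::::Z::
::ZZ:::
:::::::
:::::::
[18] :::::::
::ZZ:::
::<:Z::
::::Z::
::ZZ:::
:::::::
:::::::
[19] :::::::
::^Z:::
::Z:Z::
::::Z::
::ZZ:::
:::::::
:::::::
[20] :::::::
:<:Z:::
::Z:Z::
::::Z::
::ZZ:::
:::::::
:::::::
[21] :^:::::
:Z:Z:::
::Z:Z::
::::Z::
::ZZ:::
:::::::
:::::::
[22] :Z>::::
:Z:Z:::
::Z:Z::
::::Z::
::ZZ:::
:::::::
:::::::
[23] :ZZ::::
:ZvZ:::
::Z:Z::
::::Z::
::ZZ:::
:::::::
:::::::
[24] :ZZ::::
:<ZZ:::
::Z:Z::
::::Z::
::ZZ:::
:::::::
:::::::
[25] :ZZ::::
::ZZ:::
:vZ:Z::
::::Z::
::ZZ:::
:::::::
:::::::
[26] :ZZ::::
::ZZ:::
<ZZ:Z::
::::Z::
::ZZ:::
:::::::
:::::::
[27] :ZZ::::
^:ZZ:::
ZZZ:Z::
::::Z::
::ZZ:::
:::::::
:::::::
[28] :ZZ::::
Z>ZZ:::
ZZZ:Z::
::::Z::
::ZZ:::
:::::::
:::::::
[29] :ZZ::::
ZZZZ:::
ZvZ:Z::
::::Z::
::ZZ:::
:::::::
:::::::
[30] :ZZ::::
ZZZZ:::
Z:>:Z::
::::Z::
::ZZ:::
:::::::
:::::::
[31] :ZZ::::
ZZ^Z:::
Z:::Z::
::::Z::
::ZZ:::
:::::::
:::::::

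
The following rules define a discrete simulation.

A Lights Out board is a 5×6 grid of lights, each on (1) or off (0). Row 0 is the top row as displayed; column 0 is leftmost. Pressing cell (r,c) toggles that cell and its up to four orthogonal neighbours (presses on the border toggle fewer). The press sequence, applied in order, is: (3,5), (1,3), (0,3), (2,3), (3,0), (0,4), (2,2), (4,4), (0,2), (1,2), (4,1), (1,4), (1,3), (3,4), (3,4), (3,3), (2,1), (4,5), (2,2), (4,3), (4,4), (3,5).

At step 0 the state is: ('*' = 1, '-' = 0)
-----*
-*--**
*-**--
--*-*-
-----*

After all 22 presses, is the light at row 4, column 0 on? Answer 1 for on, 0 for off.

k=0  -----*
-*--**
*-**--
--*-*-
-----*
k=1  -----*
-*--**
*-**-*
--*--*
------
k=2  ---*-*
-***-*
*-*--*
--*--*
------
k=3  --*-**
-**--*
*-*--*
--*--*
------
k=4  --*-**
-***-*
*--***
--**-*
------
k=5  --*-**
-***-*
---***
****-*
*-----
k=6  --**--
-*****
---***
****-*
*-----
k=7  --**--
-*-***
-**-**
**-*-*
*-----
k=8  --**--
-*-***
-**-**
**-***
*--***
k=9  -*----
-*****
-**-**
**-***
*--***
k=10  -**---
----**
-*--**
**-***
*--***
k=11  -**---
----**
-*--**
*--***
-*****
k=12  -**-*-
---*--
-*---*
*--***
-*****
k=13  -****-
--*-*-
-*-*-*
*--***
-*****
k=14  -****-
--*-*-
-*-***
*-----
-***-*
k=15  -****-
--*-*-
-*-*-*
*--***
-*****
k=16  -****-
--*-*-
-*---*
*-*--*
-**-**
k=17  -****-
-**-*-
*-*--*
***--*
-**-**
k=18  -****-
-**-*-
*-*--*
***---
-**---
k=19  -****-
-*--*-
**-*-*
**----
-**---
k=20  -****-
-*--*-
**-*-*
**-*--
-*-**-
k=21  -****-
-*--*-
**-*-*
**-**-
-*---*
k=22  -****-
-*--*-
**-*--
**-*-*
-*----

0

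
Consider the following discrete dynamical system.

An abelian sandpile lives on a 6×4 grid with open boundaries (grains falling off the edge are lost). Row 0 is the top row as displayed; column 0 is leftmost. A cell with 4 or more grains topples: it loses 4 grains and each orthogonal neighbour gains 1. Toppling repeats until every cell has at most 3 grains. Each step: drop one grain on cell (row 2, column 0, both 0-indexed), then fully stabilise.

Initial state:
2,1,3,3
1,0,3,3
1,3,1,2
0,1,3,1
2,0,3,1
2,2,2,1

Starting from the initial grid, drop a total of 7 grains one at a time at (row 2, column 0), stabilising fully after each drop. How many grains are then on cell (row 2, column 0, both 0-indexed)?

0) 2,1,3,3
1,0,3,3
1,3,1,2
0,1,3,1
2,0,3,1
2,2,2,1
1) 2,1,3,3
1,0,3,3
2,3,1,2
0,1,3,1
2,0,3,1
2,2,2,1
2) 2,1,3,3
1,0,3,3
3,3,1,2
0,1,3,1
2,0,3,1
2,2,2,1
3) 2,1,3,3
2,1,3,3
1,0,2,2
1,2,3,1
2,0,3,1
2,2,2,1
4) 2,1,3,3
2,1,3,3
2,0,2,2
1,2,3,1
2,0,3,1
2,2,2,1
5) 2,1,3,3
2,1,3,3
3,0,2,2
1,2,3,1
2,0,3,1
2,2,2,1
6) 2,1,3,3
3,1,3,3
0,1,2,2
2,2,3,1
2,0,3,1
2,2,2,1
7) 2,1,3,3
3,1,3,3
1,1,2,2
2,2,3,1
2,0,3,1
2,2,2,1

1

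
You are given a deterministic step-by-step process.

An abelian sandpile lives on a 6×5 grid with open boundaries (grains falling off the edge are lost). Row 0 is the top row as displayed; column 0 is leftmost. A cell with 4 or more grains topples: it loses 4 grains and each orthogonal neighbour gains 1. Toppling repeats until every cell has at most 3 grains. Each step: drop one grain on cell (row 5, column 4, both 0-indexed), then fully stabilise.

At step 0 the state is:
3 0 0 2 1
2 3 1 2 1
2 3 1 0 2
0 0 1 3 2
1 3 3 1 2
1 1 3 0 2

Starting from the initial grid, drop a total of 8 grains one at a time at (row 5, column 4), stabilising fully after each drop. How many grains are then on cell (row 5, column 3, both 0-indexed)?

2

k=0  3 0 0 2 1
2 3 1 2 1
2 3 1 0 2
0 0 1 3 2
1 3 3 1 2
1 1 3 0 2
k=1  3 0 0 2 1
2 3 1 2 1
2 3 1 0 2
0 0 1 3 2
1 3 3 1 2
1 1 3 0 3
k=2  3 0 0 2 1
2 3 1 2 1
2 3 1 0 2
0 0 1 3 2
1 3 3 1 3
1 1 3 1 0
k=3  3 0 0 2 1
2 3 1 2 1
2 3 1 0 2
0 0 1 3 2
1 3 3 1 3
1 1 3 1 1
k=4  3 0 0 2 1
2 3 1 2 1
2 3 1 0 2
0 0 1 3 2
1 3 3 1 3
1 1 3 1 2
k=5  3 0 0 2 1
2 3 1 2 1
2 3 1 0 2
0 0 1 3 2
1 3 3 1 3
1 1 3 1 3
k=6  3 0 0 2 1
2 3 1 2 1
2 3 1 0 2
0 0 1 3 3
1 3 3 2 0
1 1 3 2 1
k=7  3 0 0 2 1
2 3 1 2 1
2 3 1 0 2
0 0 1 3 3
1 3 3 2 0
1 1 3 2 2
k=8  3 0 0 2 1
2 3 1 2 1
2 3 1 0 2
0 0 1 3 3
1 3 3 2 0
1 1 3 2 3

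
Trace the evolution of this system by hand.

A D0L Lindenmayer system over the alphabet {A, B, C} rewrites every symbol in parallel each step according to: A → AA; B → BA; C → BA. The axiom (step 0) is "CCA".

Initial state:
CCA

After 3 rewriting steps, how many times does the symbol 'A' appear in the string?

gen 0: CCA
gen 1: BABAAA
gen 2: BAAABAAAAAAA
gen 3: BAAAAAAABAAAAAAAAAAAAAAA

22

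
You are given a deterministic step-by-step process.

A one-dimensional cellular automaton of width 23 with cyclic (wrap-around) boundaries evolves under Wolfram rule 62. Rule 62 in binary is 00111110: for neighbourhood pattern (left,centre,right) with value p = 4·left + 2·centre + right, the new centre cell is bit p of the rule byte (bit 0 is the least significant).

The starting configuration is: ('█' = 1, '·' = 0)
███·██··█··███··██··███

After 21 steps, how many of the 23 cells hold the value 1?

15

gen 0: ███·██··█··███··██··███
gen 1: ···██·██████··███·███··
gen 2: ··██·██·····███··██··█·
gen 3: ·██·██·█···██··███·████
gen 4: ██·██·███·██·███··██···
gen 5: █·██·██··██·██··███·█·█
gen 6: ·██·██·███·██·███··████
gen 7: ██·██·██··██·██··███···
gen 8: █·██·██·███·██·███··█·█
gen 9: ·██·██·██··██·██··█████
gen 10: ██·██·██·███·██·███····
gen 11: █·██·██·██··██·██··█··█
gen 12: ·██·██·██·███·██·██████
gen 13: ██·██·██·██··██·██·····
gen 14: █·██·██·██·███·██·█···█
gen 15: ·██·██·██·██··██·███·██
gen 16: ██·██·██·██·███·██··██·
gen 17: █·██·██·██·██··██·███·█
gen 18: ·██·██·██·██·███·██··██
gen 19: ██·██·██·██·██··██·███·
gen 20: █·██·██·██·██·███·██··█
gen 21: ·██·██·██·██·██··██·███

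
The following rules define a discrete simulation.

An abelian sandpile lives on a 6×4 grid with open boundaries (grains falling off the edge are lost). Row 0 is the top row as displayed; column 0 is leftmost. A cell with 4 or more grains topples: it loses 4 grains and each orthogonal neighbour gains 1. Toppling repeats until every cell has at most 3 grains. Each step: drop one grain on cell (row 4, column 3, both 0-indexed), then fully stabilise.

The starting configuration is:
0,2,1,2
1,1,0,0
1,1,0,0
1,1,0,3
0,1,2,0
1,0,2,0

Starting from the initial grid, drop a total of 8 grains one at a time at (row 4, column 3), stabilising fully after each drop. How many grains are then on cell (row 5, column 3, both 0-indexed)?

k=0  0,2,1,2
1,1,0,0
1,1,0,0
1,1,0,3
0,1,2,0
1,0,2,0
k=1  0,2,1,2
1,1,0,0
1,1,0,0
1,1,0,3
0,1,2,1
1,0,2,0
k=2  0,2,1,2
1,1,0,0
1,1,0,0
1,1,0,3
0,1,2,2
1,0,2,0
k=3  0,2,1,2
1,1,0,0
1,1,0,0
1,1,0,3
0,1,2,3
1,0,2,0
k=4  0,2,1,2
1,1,0,0
1,1,0,1
1,1,1,0
0,1,3,1
1,0,2,1
k=5  0,2,1,2
1,1,0,0
1,1,0,1
1,1,1,0
0,1,3,2
1,0,2,1
k=6  0,2,1,2
1,1,0,0
1,1,0,1
1,1,1,0
0,1,3,3
1,0,2,1
k=7  0,2,1,2
1,1,0,0
1,1,0,1
1,1,2,1
0,2,0,1
1,0,3,2
k=8  0,2,1,2
1,1,0,0
1,1,0,1
1,1,2,1
0,2,0,2
1,0,3,2

2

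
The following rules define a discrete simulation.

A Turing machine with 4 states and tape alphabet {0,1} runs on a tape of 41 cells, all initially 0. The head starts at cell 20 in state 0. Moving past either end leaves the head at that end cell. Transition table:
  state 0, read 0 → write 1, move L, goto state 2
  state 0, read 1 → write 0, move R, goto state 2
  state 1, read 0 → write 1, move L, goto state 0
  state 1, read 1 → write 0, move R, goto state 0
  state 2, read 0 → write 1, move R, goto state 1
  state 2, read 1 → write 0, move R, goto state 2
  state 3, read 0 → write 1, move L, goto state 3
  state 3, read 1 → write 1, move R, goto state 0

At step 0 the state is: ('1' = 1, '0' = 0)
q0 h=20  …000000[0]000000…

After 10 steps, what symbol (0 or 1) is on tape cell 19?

1

[0] q0 h=20  …000000[0]000000…
[1] q2 h=19  …000000[0]100000…
[2] q1 h=20  …000001[1]000000…
[3] q0 h=21  …000010[0]000000…
[4] q2 h=20  …000001[0]100000…
[5] q1 h=21  …000011[1]000000…
[6] q0 h=22  …000110[0]000000…
[7] q2 h=21  …000011[0]100000…
[8] q1 h=22  …000111[1]000000…
[9] q0 h=23  …001110[0]000000…
[10] q2 h=22  …000111[0]100000…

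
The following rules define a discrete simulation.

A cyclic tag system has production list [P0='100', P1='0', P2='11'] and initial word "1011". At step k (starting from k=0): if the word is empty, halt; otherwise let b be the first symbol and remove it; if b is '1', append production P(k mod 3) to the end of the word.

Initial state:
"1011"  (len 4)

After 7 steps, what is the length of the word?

6

[0] "1011"  (len 4)
[1] "011100"  (len 6)
[2] "11100"  (len 5)
[3] "110011"  (len 6)
[4] "10011100"  (len 8)
[5] "00111000"  (len 8)
[6] "0111000"  (len 7)
[7] "111000"  (len 6)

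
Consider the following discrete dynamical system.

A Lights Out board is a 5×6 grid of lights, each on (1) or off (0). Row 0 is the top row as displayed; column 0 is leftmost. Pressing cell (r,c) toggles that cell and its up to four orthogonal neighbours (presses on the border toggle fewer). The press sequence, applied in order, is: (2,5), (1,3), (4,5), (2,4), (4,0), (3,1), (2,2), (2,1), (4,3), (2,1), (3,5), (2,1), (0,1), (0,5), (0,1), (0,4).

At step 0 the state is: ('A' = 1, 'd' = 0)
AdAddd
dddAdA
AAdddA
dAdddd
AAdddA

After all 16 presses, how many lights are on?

13

t=0: AdAddd
dddAdA
AAdddA
dAdddd
AAdddA
t=1: AdAddd
dddAdd
AAddAd
dAdddA
AAdddA
t=2: AdAAdd
ddAdAd
AAdAAd
dAdddA
AAdddA
t=3: AdAAdd
ddAdAd
AAdAAd
dAdddd
AAddAd
t=4: AdAAdd
ddAddd
AAdddA
dAddAd
AAddAd
t=5: AdAAdd
ddAddd
AAdddA
AAddAd
ddddAd
t=6: AdAAdd
ddAddd
AddddA
ddAdAd
dAddAd
t=7: AdAAdd
dddddd
AAAAdA
ddddAd
dAddAd
t=8: AdAAdd
dAdddd
dddAdA
dAddAd
dAddAd
t=9: AdAAdd
dAdddd
dddAdA
dAdAAd
dAAAdd
t=10: AdAAdd
dddddd
AAAAdA
dddAAd
dAAAdd
t=11: AdAAdd
dddddd
AAAAdd
dddAdA
dAAAdA
t=12: AdAAdd
dAdddd
dddAdd
dAdAdA
dAAAdA
t=13: dAdAdd
dddddd
dddAdd
dAdAdA
dAAAdA
t=14: dAdAAA
dddddA
dddAdd
dAdAdA
dAAAdA
t=15: AdAAAA
dAdddA
dddAdd
dAdAdA
dAAAdA
t=16: AdAddd
dAddAA
dddAdd
dAdAdA
dAAAdA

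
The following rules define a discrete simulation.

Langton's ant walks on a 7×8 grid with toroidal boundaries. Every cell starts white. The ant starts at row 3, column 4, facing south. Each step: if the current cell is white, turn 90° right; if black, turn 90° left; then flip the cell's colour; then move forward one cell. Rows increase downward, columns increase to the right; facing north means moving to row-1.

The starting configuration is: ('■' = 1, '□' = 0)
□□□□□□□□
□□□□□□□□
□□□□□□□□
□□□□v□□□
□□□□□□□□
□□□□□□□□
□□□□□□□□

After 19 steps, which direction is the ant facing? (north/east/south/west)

gen 0: □□□□□□□□
□□□□□□□□
□□□□□□□□
□□□□v□□□
□□□□□□□□
□□□□□□□□
□□□□□□□□
gen 1: □□□□□□□□
□□□□□□□□
□□□□□□□□
□□□<■□□□
□□□□□□□□
□□□□□□□□
□□□□□□□□
gen 2: □□□□□□□□
□□□□□□□□
□□□^□□□□
□□□■■□□□
□□□□□□□□
□□□□□□□□
□□□□□□□□
gen 3: □□□□□□□□
□□□□□□□□
□□□■>□□□
□□□■■□□□
□□□□□□□□
□□□□□□□□
□□□□□□□□
gen 4: □□□□□□□□
□□□□□□□□
□□□■■□□□
□□□■v□□□
□□□□□□□□
□□□□□□□□
□□□□□□□□
gen 5: □□□□□□□□
□□□□□□□□
□□□■■□□□
□□□■□>□□
□□□□□□□□
□□□□□□□□
□□□□□□□□
gen 6: □□□□□□□□
□□□□□□□□
□□□■■□□□
□□□■□■□□
□□□□□v□□
□□□□□□□□
□□□□□□□□
gen 7: □□□□□□□□
□□□□□□□□
□□□■■□□□
□□□■□■□□
□□□□<■□□
□□□□□□□□
□□□□□□□□
gen 8: □□□□□□□□
□□□□□□□□
□□□■■□□□
□□□■^■□□
□□□□■■□□
□□□□□□□□
□□□□□□□□
gen 9: □□□□□□□□
□□□□□□□□
□□□■■□□□
□□□■■>□□
□□□□■■□□
□□□□□□□□
□□□□□□□□
gen 10: □□□□□□□□
□□□□□□□□
□□□■■^□□
□□□■■□□□
□□□□■■□□
□□□□□□□□
□□□□□□□□
gen 11: □□□□□□□□
□□□□□□□□
□□□■■■>□
□□□■■□□□
□□□□■■□□
□□□□□□□□
□□□□□□□□
gen 12: □□□□□□□□
□□□□□□□□
□□□■■■■□
□□□■■□v□
□□□□■■□□
□□□□□□□□
□□□□□□□□
gen 13: □□□□□□□□
□□□□□□□□
□□□■■■■□
□□□■■<■□
□□□□■■□□
□□□□□□□□
□□□□□□□□
gen 14: □□□□□□□□
□□□□□□□□
□□□■■^■□
□□□■■■■□
□□□□■■□□
□□□□□□□□
□□□□□□□□
gen 15: □□□□□□□□
□□□□□□□□
□□□■<□■□
□□□■■■■□
□□□□■■□□
□□□□□□□□
□□□□□□□□
gen 16: □□□□□□□□
□□□□□□□□
□□□■□□■□
□□□■v■■□
□□□□■■□□
□□□□□□□□
□□□□□□□□
gen 17: □□□□□□□□
□□□□□□□□
□□□■□□■□
□□□■□>■□
□□□□■■□□
□□□□□□□□
□□□□□□□□
gen 18: □□□□□□□□
□□□□□□□□
□□□■□^■□
□□□■□□■□
□□□□■■□□
□□□□□□□□
□□□□□□□□
gen 19: □□□□□□□□
□□□□□□□□
□□□■□■>□
□□□■□□■□
□□□□■■□□
□□□□□□□□
□□□□□□□□

east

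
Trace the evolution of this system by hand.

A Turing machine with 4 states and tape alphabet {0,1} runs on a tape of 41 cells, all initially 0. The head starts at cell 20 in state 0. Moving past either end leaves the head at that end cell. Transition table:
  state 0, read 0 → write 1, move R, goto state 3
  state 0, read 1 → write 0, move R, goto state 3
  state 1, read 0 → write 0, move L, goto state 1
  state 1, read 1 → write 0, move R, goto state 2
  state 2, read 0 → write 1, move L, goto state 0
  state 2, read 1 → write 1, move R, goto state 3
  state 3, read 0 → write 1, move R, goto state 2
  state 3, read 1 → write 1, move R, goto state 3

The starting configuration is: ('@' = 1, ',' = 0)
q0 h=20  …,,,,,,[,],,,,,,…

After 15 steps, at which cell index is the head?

gen 0: q0 h=20  …,,,,,,[,],,,,,,…
gen 1: q3 h=21  …,,,,,@[,],,,,,,…
gen 2: q2 h=22  …,,,,@@[,],,,,,,…
gen 3: q0 h=21  …,,,,,@[@]@,,,,,…
gen 4: q3 h=22  …,,,,@,[@],,,,,,…
gen 5: q3 h=23  …,,,@,@[,],,,,,,…
gen 6: q2 h=24  …,,@,@@[,],,,,,,…
gen 7: q0 h=23  …,,,@,@[@]@,,,,,…
gen 8: q3 h=24  …,,@,@,[@],,,,,,…
gen 9: q3 h=25  …,@,@,@[,],,,,,,…
gen 10: q2 h=26  …@,@,@@[,],,,,,,…
gen 11: q0 h=25  …,@,@,@[@]@,,,,,…
gen 12: q3 h=26  …@,@,@,[@],,,,,,…
gen 13: q3 h=27  …,@,@,@[,],,,,,,…
gen 14: q2 h=28  …@,@,@@[,],,,,,,…
gen 15: q0 h=27  …,@,@,@[@]@,,,,,…

27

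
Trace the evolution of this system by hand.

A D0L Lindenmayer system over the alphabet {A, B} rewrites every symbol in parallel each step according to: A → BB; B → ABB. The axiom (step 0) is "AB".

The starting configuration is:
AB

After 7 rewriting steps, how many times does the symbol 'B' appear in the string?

[0] AB
[1] BBABB
[2] ABBABBBBABBABB
[3] BBABBABBBBABBABBABBABBBBABBABBBBABBABB
[4] ABBABBBBABBABBBBABBABBABBABBBBABBABBBBABBABBBBABBABBBBABBABBABBABBBBABBABBBBABBABBABBABBBBABBABBBBABBABB
[5] BBABBABBBBABBABBABBABBBBABBABBBBABBABBABBABBBBABBABBBBABBA…ABBABBBBABBABBABBABBBBABBABBBBABBABBABBABBBBABBABBBBABBABB  (len 284)
[6] ABBABBBBABBABBBBABBABBABBABBBBABBABBBBABBABBBBABBABBBBABBA…ABBABBBBABBABBABBABBBBABBABBBBABBABBABBABBBBABBABBBBABBABB  (len 776)
[7] BBABBABBBBABBABBABBABBBBABBABBBBABBABBABBABBBBABBABBBBABBA…ABBABBBBABBABBABBABBBBABBABBBBABBABBABBABBBBABBABBBBABBABB  (len 2120)

1552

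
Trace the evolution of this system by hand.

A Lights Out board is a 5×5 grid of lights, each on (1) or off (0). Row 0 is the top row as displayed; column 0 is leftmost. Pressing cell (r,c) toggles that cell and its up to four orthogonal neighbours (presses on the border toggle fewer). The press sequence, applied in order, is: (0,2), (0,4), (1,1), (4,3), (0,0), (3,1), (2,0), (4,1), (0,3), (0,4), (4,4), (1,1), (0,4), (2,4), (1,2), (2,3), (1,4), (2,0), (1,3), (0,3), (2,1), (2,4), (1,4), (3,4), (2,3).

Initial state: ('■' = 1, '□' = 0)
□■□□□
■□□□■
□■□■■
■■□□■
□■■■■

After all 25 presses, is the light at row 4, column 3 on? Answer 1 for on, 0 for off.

0) □■□□□
■□□□■
□■□■■
■■□□■
□■■■■
1) □□■■□
■□■□■
□■□■■
■■□□■
□■■■■
2) □□■□■
■□■□□
□■□■■
■■□□■
□■■■■
3) □■■□■
□■□□□
□□□■■
■■□□■
□■■■■
4) □■■□■
□■□□□
□□□■■
■■□■■
□■□□□
5) ■□■□■
■■□□□
□□□■■
■■□■■
□■□□□
6) ■□■□■
■■□□□
□■□■■
□□■■■
□□□□□
7) ■□■□■
□■□□□
■□□■■
■□■■■
□□□□□
8) ■□■□■
□■□□□
■□□■■
■■■■■
■■■□□
9) ■□□■□
□■□■□
■□□■■
■■■■■
■■■□□
10) ■□□□■
□■□■■
■□□■■
■■■■■
■■■□□
11) ■□□□■
□■□■■
■□□■■
■■■■□
■■■■■
12) ■■□□■
■□■■■
■■□■■
■■■■□
■■■■■
13) ■■□■□
■□■■□
■■□■■
■■■■□
■■■■■
14) ■■□■□
■□■■■
■■□□□
■■■■■
■■■■■
15) ■■■■□
■■□□■
■■■□□
■■■■■
■■■■■
16) ■■■■□
■■□■■
■■□■■
■■■□■
■■■■■
17) ■■■■■
■■□□□
■■□■□
■■■□■
■■■■■
18) ■■■■■
□■□□□
□□□■□
□■■□■
■■■■■
19) ■■■□■
□■■■■
□□□□□
□■■□■
■■■■■
20) ■■□■□
□■■□■
□□□□□
□■■□■
■■■■■
21) ■■□■□
□□■□■
■■■□□
□□■□■
■■■■■
22) ■■□■□
□□■□□
■■■■■
□□■□□
■■■■■
23) ■■□■■
□□■■■
■■■■□
□□■□□
■■■■■
24) ■■□■■
□□■■■
■■■■■
□□■■■
■■■■□
25) ■■□■■
□□■□■
■■□□□
□□■□■
■■■■□

1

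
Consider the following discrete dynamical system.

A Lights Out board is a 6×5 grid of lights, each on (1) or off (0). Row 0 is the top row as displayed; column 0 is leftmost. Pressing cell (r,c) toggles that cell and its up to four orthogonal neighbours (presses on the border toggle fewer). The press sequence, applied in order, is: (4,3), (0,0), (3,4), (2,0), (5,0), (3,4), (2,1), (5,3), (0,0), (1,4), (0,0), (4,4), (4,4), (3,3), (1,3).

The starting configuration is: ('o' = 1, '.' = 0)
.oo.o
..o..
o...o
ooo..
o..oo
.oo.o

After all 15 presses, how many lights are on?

[0] .oo.o
..o..
o...o
ooo..
o..oo
.oo.o
[1] .oo.o
..o..
o...o
oooo.
o.o..
.oooo
[2] o.o.o
o.o..
o...o
oooo.
o.o..
.oooo
[3] o.o.o
o.o..
o....
ooo.o
o.o.o
.oooo
[4] o.o.o
..o..
.o...
.oo.o
o.o.o
.oooo
[5] o.o.o
..o..
.o...
.oo.o
..o.o
o.ooo
[6] o.o.o
..o..
.o..o
.ooo.
..o..
o.ooo
[7] o.o.o
.oo..
o.o.o
..oo.
..o..
o.ooo
[8] o.o.o
.oo..
o.o.o
..oo.
..oo.
o....
[9] .oo.o
ooo..
o.o.o
..oo.
..oo.
o....
[10] .oo..
ooooo
o.o..
..oo.
..oo.
o....
[11] o.o..
.oooo
o.o..
..oo.
..oo.
o....
[12] o.o..
.oooo
o.o..
..ooo
..o.o
o...o
[13] o.o..
.oooo
o.o..
..oo.
..oo.
o....
[14] o.o..
.oooo
o.oo.
....o
..o..
o....
[15] o.oo.
.o...
o.o..
....o
..o..
o....

9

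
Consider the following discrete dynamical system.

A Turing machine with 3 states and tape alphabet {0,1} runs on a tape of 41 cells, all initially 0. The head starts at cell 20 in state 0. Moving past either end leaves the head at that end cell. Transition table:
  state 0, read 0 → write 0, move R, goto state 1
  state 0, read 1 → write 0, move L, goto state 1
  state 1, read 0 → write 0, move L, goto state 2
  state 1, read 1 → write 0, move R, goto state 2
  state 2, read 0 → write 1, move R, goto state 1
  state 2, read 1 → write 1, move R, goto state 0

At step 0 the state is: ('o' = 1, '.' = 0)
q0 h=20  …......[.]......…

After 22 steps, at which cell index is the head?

t=0: q0 h=20  …......[.]......…
t=1: q1 h=21  …......[.]......…
t=2: q2 h=20  …......[.]......…
t=3: q1 h=21  ….....o[.]......…
t=4: q2 h=20  …......[o]......…
t=5: q0 h=21  ….....o[.]......…
t=6: q1 h=22  …....o.[.]......…
t=7: q2 h=21  ….....o[.]......…
t=8: q1 h=22  …....oo[.]......…
t=9: q2 h=21  ….....o[o]......…
t=10: q0 h=22  …....oo[.]......…
t=11: q1 h=23  …...oo.[.]......…
t=12: q2 h=22  …....oo[.]......…
t=13: q1 h=23  …...ooo[.]......…
t=14: q2 h=22  …....oo[o]......…
t=15: q0 h=23  …...ooo[.]......…
t=16: q1 h=24  …..ooo.[.]......…
t=17: q2 h=23  …...ooo[.]......…
t=18: q1 h=24  …..oooo[.]......…
t=19: q2 h=23  …...ooo[o]......…
t=20: q0 h=24  …..oooo[.]......…
t=21: q1 h=25  ….oooo.[.]......…
t=22: q2 h=24  …..oooo[.]......…

24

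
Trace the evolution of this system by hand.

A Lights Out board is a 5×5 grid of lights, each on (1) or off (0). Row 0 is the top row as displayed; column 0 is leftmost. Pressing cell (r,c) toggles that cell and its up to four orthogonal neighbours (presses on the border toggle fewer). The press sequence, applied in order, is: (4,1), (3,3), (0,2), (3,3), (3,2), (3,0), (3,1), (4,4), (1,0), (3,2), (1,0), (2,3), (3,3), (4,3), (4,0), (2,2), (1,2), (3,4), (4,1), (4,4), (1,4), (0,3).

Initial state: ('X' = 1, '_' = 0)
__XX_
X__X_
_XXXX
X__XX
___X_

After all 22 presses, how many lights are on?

0) __XX_
X__X_
_XXXX
X__XX
___X_
1) __XX_
X__X_
_XXXX
XX_XX
XXXX_
2) __XX_
X__X_
_XX_X
XXX__
XXX__
3) _X___
X_XX_
_XX_X
XXX__
XXX__
4) _X___
X_XX_
_XXXX
XX_XX
XXXX_
5) _X___
X_XX_
_X_XX
X_X_X
XX_X_
6) _X___
X_XX_
XX_XX
_XX_X
_X_X_
7) _X___
X_XX_
X__XX
X___X
___X_
8) _X___
X_XX_
X__XX
X____
____X
9) XX___
_XXX_
___XX
X____
____X
10) XX___
_XXX_
__XXX
XXXX_
__X_X
11) _X___
X_XX_
X_XXX
XXXX_
__X_X
12) _X___
X_X__
X____
XXX__
__X_X
13) _X___
X_X__
X__X_
XX_XX
__XXX
14) _X___
X_X__
X__X_
XX__X
_____
15) _X___
X_X__
X__X_
_X__X
XX___
16) _X___
X____
XXX__
_XX_X
XX___
17) _XX__
XXXX_
XX___
_XX_X
XX___
18) _XX__
XXXX_
XX__X
_XXX_
XX__X
19) _XX__
XXXX_
XX__X
__XX_
__X_X
20) _XX__
XXXX_
XX__X
__XXX
__XX_
21) _XX_X
XXX_X
XX___
__XXX
__XX_
22) _X_X_
XXXXX
XX___
__XXX
__XX_

14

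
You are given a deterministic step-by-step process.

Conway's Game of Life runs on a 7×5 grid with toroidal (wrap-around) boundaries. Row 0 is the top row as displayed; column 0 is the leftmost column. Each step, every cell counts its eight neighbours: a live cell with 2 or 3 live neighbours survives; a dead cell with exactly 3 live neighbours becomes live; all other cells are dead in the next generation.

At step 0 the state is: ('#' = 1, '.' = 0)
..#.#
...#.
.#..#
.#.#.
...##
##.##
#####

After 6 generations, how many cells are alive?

gen 0: ..#.#
...#.
.#..#
.#.#.
...##
##.##
#####
gen 1: .....
#.###
#..##
...#.
.#...
.....
.....
gen 2: ...##
###..
##...
#.##.
.....
.....
.....
gen 3: #####
..##.
...#.
#.#.#
.....
.....
.....
gen 4: ##..#
#....
.#...
...##
.....
.....
#####
gen 5: .....
....#
#...#
.....
.....
#####
..##.
gen 6: ...#.
#...#
#...#
.....
#####
##..#
#....

14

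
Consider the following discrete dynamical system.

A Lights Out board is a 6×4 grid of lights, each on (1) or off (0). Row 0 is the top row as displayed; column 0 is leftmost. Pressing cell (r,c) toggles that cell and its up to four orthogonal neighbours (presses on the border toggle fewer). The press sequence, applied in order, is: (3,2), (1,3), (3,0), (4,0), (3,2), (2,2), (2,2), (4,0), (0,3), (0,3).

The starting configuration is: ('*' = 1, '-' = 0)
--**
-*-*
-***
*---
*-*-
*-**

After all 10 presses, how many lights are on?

11

t=0: --**
-*-*
-***
*---
*-*-
*-**
t=1: --**
-*-*
-*-*
****
*---
*-**
t=2: --*-
-**-
-*--
****
*---
*-**
t=3: --*-
-**-
**--
--**
----
*-**
t=4: --*-
-**-
**--
*-**
**--
--**
t=5: --*-
-**-
***-
**--
***-
--**
t=6: --*-
-*--
*--*
***-
***-
--**
t=7: --*-
-**-
***-
**--
***-
--**
t=8: --*-
-**-
***-
-*--
--*-
*-**
t=9: ---*
-***
***-
-*--
--*-
*-**
t=10: --*-
-**-
***-
-*--
--*-
*-**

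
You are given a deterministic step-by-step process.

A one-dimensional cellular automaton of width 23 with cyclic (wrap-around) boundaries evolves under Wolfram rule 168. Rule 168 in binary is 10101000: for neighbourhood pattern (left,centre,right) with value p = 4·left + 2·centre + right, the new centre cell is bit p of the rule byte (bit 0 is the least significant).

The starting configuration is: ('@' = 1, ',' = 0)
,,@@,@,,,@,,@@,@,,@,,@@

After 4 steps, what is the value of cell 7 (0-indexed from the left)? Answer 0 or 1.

[0] ,,@@,@,,,@,,@@,@,,@,,@@
[1] ,,@,@,,,,,,,@,@,,,,,,@,
[2] ,,,@,,,,,,,,,@,,,,,,,,,
[3] ,,,,,,,,,,,,,,,,,,,,,,,
[4] ,,,,,,,,,,,,,,,,,,,,,,,

0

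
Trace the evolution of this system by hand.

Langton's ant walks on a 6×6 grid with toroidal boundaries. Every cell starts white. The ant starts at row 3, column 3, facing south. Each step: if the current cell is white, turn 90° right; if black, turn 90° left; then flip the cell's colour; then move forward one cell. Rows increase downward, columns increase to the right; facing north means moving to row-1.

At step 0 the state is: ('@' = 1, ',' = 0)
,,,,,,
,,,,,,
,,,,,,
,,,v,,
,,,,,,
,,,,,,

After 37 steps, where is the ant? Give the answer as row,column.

5,4

k=0  ,,,,,,
,,,,,,
,,,,,,
,,,v,,
,,,,,,
,,,,,,
k=1  ,,,,,,
,,,,,,
,,,,,,
,,<@,,
,,,,,,
,,,,,,
k=2  ,,,,,,
,,,,,,
,,^,,,
,,@@,,
,,,,,,
,,,,,,
k=3  ,,,,,,
,,,,,,
,,@>,,
,,@@,,
,,,,,,
,,,,,,
k=4  ,,,,,,
,,,,,,
,,@@,,
,,@v,,
,,,,,,
,,,,,,
k=5  ,,,,,,
,,,,,,
,,@@,,
,,@,>,
,,,,,,
,,,,,,
k=6  ,,,,,,
,,,,,,
,,@@,,
,,@,@,
,,,,v,
,,,,,,
k=7  ,,,,,,
,,,,,,
,,@@,,
,,@,@,
,,,<@,
,,,,,,
k=8  ,,,,,,
,,,,,,
,,@@,,
,,@^@,
,,,@@,
,,,,,,
k=9  ,,,,,,
,,,,,,
,,@@,,
,,@@>,
,,,@@,
,,,,,,
k=10  ,,,,,,
,,,,,,
,,@@^,
,,@@,,
,,,@@,
,,,,,,
k=11  ,,,,,,
,,,,,,
,,@@@>
,,@@,,
,,,@@,
,,,,,,
k=12  ,,,,,,
,,,,,,
,,@@@@
,,@@,v
,,,@@,
,,,,,,
k=13  ,,,,,,
,,,,,,
,,@@@@
,,@@<@
,,,@@,
,,,,,,
k=14  ,,,,,,
,,,,,,
,,@@^@
,,@@@@
,,,@@,
,,,,,,
k=15  ,,,,,,
,,,,,,
,,@<,@
,,@@@@
,,,@@,
,,,,,,
k=16  ,,,,,,
,,,,,,
,,@,,@
,,@v@@
,,,@@,
,,,,,,
k=17  ,,,,,,
,,,,,,
,,@,,@
,,@,>@
,,,@@,
,,,,,,
k=18  ,,,,,,
,,,,,,
,,@,^@
,,@,,@
,,,@@,
,,,,,,
k=19  ,,,,,,
,,,,,,
,,@,@>
,,@,,@
,,,@@,
,,,,,,
k=20  ,,,,,,
,,,,,^
,,@,@,
,,@,,@
,,,@@,
,,,,,,
k=21  ,,,,,,
>,,,,@
,,@,@,
,,@,,@
,,,@@,
,,,,,,
k=22  ,,,,,,
@,,,,@
v,@,@,
,,@,,@
,,,@@,
,,,,,,
k=23  ,,,,,,
@,,,,@
@,@,@<
,,@,,@
,,,@@,
,,,,,,
k=24  ,,,,,,
@,,,,^
@,@,@@
,,@,,@
,,,@@,
,,,,,,
k=25  ,,,,,,
@,,,<,
@,@,@@
,,@,,@
,,,@@,
,,,,,,
k=26  ,,,,^,
@,,,@,
@,@,@@
,,@,,@
,,,@@,
,,,,,,
k=27  ,,,,@>
@,,,@,
@,@,@@
,,@,,@
,,,@@,
,,,,,,
k=28  ,,,,@@
@,,,@v
@,@,@@
,,@,,@
,,,@@,
,,,,,,
k=29  ,,,,@@
@,,,<@
@,@,@@
,,@,,@
,,,@@,
,,,,,,
k=30  ,,,,@@
@,,,,@
@,@,v@
,,@,,@
,,,@@,
,,,,,,
k=31  ,,,,@@
@,,,,@
@,@,,>
,,@,,@
,,,@@,
,,,,,,
k=32  ,,,,@@
@,,,,^
@,@,,,
,,@,,@
,,,@@,
,,,,,,
k=33  ,,,,@@
@,,,<,
@,@,,,
,,@,,@
,,,@@,
,,,,,,
k=34  ,,,,^@
@,,,@,
@,@,,,
,,@,,@
,,,@@,
,,,,,,
k=35  ,,,<,@
@,,,@,
@,@,,,
,,@,,@
,,,@@,
,,,,,,
k=36  ,,,@,@
@,,,@,
@,@,,,
,,@,,@
,,,@@,
,,,^,,
k=37  ,,,@,@
@,,,@,
@,@,,,
,,@,,@
,,,@@,
,,,@>,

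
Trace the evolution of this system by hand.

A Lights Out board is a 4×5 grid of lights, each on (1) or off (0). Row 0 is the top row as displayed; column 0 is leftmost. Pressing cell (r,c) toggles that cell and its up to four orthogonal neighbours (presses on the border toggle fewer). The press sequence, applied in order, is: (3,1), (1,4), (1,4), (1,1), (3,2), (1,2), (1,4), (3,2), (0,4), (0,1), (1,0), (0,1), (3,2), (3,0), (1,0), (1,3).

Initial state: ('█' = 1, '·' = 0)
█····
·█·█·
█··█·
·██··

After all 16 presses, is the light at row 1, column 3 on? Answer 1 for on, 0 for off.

0

[0] █····
·█·█·
█··█·
·██··
[1] █····
·█·█·
██·█·
█····
[2] █···█
·█··█
██·██
█····
[3] █····
·█·█·
██·█·
█····
[4] ██···
█·██·
█··█·
█····
[5] ██···
█·██·
█·██·
████·
[6] ███··
██···
█··█·
████·
[7] ███·█
██·██
█··██
████·
[8] ███·█
██·██
█·███
█····
[9] ████·
██·█·
█·███
█····
[10] ···█·
█··█·
█·███
█····
[11] █··█·
·█·█·
··███
█····
[12] ·███·
···█·
··███
█····
[13] ·███·
···█·
···██
████·
[14] ·███·
···█·
█··██
··██·
[15] ████·
██·█·
···██
··██·
[16] ███··
███·█
····█
··██·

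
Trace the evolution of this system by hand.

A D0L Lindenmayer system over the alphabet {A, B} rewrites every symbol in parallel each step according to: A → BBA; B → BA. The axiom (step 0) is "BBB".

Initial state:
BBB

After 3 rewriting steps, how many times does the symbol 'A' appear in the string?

15

gen 0: BBB
gen 1: BABABA
gen 2: BABBABABBABABBA
gen 3: BABBABABABBABABBABABABBABABBABABABBA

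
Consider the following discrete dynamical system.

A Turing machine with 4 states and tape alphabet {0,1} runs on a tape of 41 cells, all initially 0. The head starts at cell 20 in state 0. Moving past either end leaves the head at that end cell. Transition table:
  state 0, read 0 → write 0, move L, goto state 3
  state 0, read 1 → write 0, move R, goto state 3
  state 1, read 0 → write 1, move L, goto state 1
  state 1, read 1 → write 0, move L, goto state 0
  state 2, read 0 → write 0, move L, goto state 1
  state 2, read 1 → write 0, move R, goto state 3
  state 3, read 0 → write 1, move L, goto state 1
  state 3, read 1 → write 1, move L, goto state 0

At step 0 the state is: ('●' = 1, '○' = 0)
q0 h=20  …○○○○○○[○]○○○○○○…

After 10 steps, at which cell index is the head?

10

gen 0: q0 h=20  …○○○○○○[○]○○○○○○…
gen 1: q3 h=19  …○○○○○○[○]○○○○○○…
gen 2: q1 h=18  …○○○○○○[○]●○○○○○…
gen 3: q1 h=17  …○○○○○○[○]●●○○○○…
gen 4: q1 h=16  …○○○○○○[○]●●●○○○…
gen 5: q1 h=15  …○○○○○○[○]●●●●○○…
gen 6: q1 h=14  …○○○○○○[○]●●●●●○…
gen 7: q1 h=13  …○○○○○○[○]●●●●●●…
gen 8: q1 h=12  …○○○○○○[○]●●●●●●…
gen 9: q1 h=11  …○○○○○○[○]●●●●●●…
gen 10: q1 h=10  …○○○○○○[○]●●●●●●…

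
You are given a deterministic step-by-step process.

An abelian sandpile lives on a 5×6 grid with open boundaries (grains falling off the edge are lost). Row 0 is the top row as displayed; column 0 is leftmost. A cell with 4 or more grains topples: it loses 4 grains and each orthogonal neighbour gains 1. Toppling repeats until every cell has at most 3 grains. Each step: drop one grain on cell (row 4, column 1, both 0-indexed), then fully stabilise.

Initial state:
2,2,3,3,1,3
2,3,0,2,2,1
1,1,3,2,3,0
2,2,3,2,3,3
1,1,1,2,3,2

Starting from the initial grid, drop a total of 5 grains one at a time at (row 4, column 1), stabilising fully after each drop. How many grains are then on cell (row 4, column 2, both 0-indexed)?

2

0) 2,2,3,3,1,3
2,3,0,2,2,1
1,1,3,2,3,0
2,2,3,2,3,3
1,1,1,2,3,2
1) 2,2,3,3,1,3
2,3,0,2,2,1
1,1,3,2,3,0
2,2,3,2,3,3
1,2,1,2,3,2
2) 2,2,3,3,1,3
2,3,0,2,2,1
1,1,3,2,3,0
2,2,3,2,3,3
1,3,1,2,3,2
3) 2,2,3,3,1,3
2,3,0,2,2,1
1,1,3,2,3,0
2,3,3,2,3,3
2,0,2,2,3,2
4) 2,2,3,3,1,3
2,3,0,2,2,1
1,1,3,2,3,0
2,3,3,2,3,3
2,1,2,2,3,2
5) 2,2,3,3,1,3
2,3,0,2,2,1
1,1,3,2,3,0
2,3,3,2,3,3
2,2,2,2,3,2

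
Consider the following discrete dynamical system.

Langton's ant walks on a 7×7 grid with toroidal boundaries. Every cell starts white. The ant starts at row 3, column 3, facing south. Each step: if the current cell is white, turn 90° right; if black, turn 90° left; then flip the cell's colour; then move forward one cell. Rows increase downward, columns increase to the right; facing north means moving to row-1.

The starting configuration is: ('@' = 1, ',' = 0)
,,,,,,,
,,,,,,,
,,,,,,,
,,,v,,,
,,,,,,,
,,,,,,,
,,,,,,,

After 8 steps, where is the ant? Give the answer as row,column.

3,3

k=0  ,,,,,,,
,,,,,,,
,,,,,,,
,,,v,,,
,,,,,,,
,,,,,,,
,,,,,,,
k=1  ,,,,,,,
,,,,,,,
,,,,,,,
,,<@,,,
,,,,,,,
,,,,,,,
,,,,,,,
k=2  ,,,,,,,
,,,,,,,
,,^,,,,
,,@@,,,
,,,,,,,
,,,,,,,
,,,,,,,
k=3  ,,,,,,,
,,,,,,,
,,@>,,,
,,@@,,,
,,,,,,,
,,,,,,,
,,,,,,,
k=4  ,,,,,,,
,,,,,,,
,,@@,,,
,,@v,,,
,,,,,,,
,,,,,,,
,,,,,,,
k=5  ,,,,,,,
,,,,,,,
,,@@,,,
,,@,>,,
,,,,,,,
,,,,,,,
,,,,,,,
k=6  ,,,,,,,
,,,,,,,
,,@@,,,
,,@,@,,
,,,,v,,
,,,,,,,
,,,,,,,
k=7  ,,,,,,,
,,,,,,,
,,@@,,,
,,@,@,,
,,,<@,,
,,,,,,,
,,,,,,,
k=8  ,,,,,,,
,,,,,,,
,,@@,,,
,,@^@,,
,,,@@,,
,,,,,,,
,,,,,,,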